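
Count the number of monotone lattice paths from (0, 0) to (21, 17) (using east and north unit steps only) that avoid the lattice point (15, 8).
Number of paths = 26327121810

Total paths from (0, 0) to (21, 17): C(38, 21) = 28781143380. Paths through (15, 8): (paths (0, 0) → (15, 8)) × (paths (15, 8) → (21, 17)) = C(23, 15) · C(15, 6) = 490314 · 5005 = 2454021570. Avoidance count = 28781143380 − 2454021570 = 26327121810.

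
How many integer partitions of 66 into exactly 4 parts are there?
p(66, 4 parts) = 2087

Partitions of n into exactly k parts are in bijection with partitions of n − k into at most k parts (subtract 1 from each part). So p(66, exactly 4) = p(62, parts ≤ 4). Computing via the recurrence p(m, j) = p(m, j−1) + p(m−j, j) gives 2087.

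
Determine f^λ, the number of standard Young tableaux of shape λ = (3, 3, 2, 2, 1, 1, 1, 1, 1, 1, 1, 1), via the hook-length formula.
# SYT of shape (3, 3, 2, 2, 1, 1, 1, 1, 1, 1, 1, 1) = 99144

Hook-length formula: f^λ = n! / Π hook(c), product over all cells c of the Young diagram. For λ = (3, 3, 2, 2, 1, 1, 1, 1, 1, 1, 1, 1), n = 18 boxes. Hook lengths by row (left-to-right, top-to-bottom): [14, 5, 2]; [13, 4, 1]; [11, 2]; [10, 1]; [8]; [7]; [6]; [5]; [4]; [3]; [2]; [1]. Product of hooks = 64576512000. So f^λ = 18! / 64576512000 = 6402373705728000 / 64576512000 = 99144.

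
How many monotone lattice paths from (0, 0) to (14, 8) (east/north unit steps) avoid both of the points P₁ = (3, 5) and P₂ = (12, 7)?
Number of paths = 157462

Inclusion–exclusion. Total paths: C(22, 14) = 319770. Through P₁: C(8, 3)·C(14, 11) = 20384. Through P₂: C(19, 12)·C(3, 2) = 151164. Since P₁ is strictly southwest of P₂, a monotone path through both must visit P₁ then P₂; paths through both = C(8, 3)·C(11, 9)·C(3, 2) = 9240. Avoid both = 319770 − 20384 − 151164 + 9240 = 157462.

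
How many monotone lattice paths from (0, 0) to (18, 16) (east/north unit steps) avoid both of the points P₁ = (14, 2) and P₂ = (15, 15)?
Number of paths = 1583130870

Inclusion–exclusion. Total paths: C(34, 18) = 2203961430. Through P₁: C(16, 14)·C(18, 4) = 367200. Through P₂: C(30, 15)·C(4, 3) = 620470080. Since P₁ is strictly southwest of P₂, a monotone path through both must visit P₁ then P₂; paths through both = C(16, 14)·C(14, 1)·C(4, 3) = 6720. Avoid both = 2203961430 − 367200 − 620470080 + 6720 = 1583130870.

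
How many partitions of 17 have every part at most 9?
p(17, parts ≤ 9) = 252

Use the recurrence p(n, m) = p(n, m−1) + p(n−m, m): either the largest part is < m (count p(n, m−1)) or the largest part is exactly m (remove one copy of m, count p(n−m, m)). With p(0, ·) = 1 this gives p(17, parts ≤ 9) = 252. (By conjugating Young diagrams, this also counts partitions of 17 into at most 9 parts.)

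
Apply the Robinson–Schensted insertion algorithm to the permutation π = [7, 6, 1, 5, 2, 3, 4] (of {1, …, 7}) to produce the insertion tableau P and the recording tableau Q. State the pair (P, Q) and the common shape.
P = [1, 2, 3, 4] / [5] / [6] / [7];  Q = [1, 4, 6, 7] / [2] / [3] / [5];  common shape = (4, 1, 1, 1)

Row-insert the values π_1, π_2, … into P one at a time, bumping the leftmost entry strictly greater than the inserted value down to the next row. The recording tableau Q records, in position (i, j), the step at which that cell was added to P.
  Insert 7 (step 1): P = [7];  Q = [1]
  Insert 6 (step 2): P = [6] / [7];  Q = [1] / [2]
  Insert 1 (step 3): P = [1] / [6] / [7];  Q = [1] / [2] / [3]
  Insert 5 (step 4): P = [1, 5] / [6] / [7];  Q = [1, 4] / [2] / [3]
  Insert 2 (step 5): P = [1, 2] / [5] / [6] / [7];  Q = [1, 4] / [2] / [3] / [5]
  Insert 3 (step 6): P = [1, 2, 3] / [5] / [6] / [7];  Q = [1, 4, 6] / [2] / [3] / [5]
  Insert 4 (step 7): P = [1, 2, 3, 4] / [5] / [6] / [7];  Q = [1, 4, 6, 7] / [2] / [3] / [5]
Final shape: (4, 1, 1, 1).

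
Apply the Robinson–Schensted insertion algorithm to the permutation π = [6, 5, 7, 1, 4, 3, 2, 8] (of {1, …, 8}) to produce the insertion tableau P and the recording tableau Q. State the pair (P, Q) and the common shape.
P = [1, 2, 8] / [3, 7] / [4] / [5] / [6];  Q = [1, 3, 8] / [2, 5] / [4] / [6] / [7];  common shape = (3, 2, 1, 1, 1)

Row-insert the values π_1, π_2, … into P one at a time, bumping the leftmost entry strictly greater than the inserted value down to the next row. The recording tableau Q records, in position (i, j), the step at which that cell was added to P.
  Insert 6 (step 1): P = [6];  Q = [1]
  Insert 5 (step 2): P = [5] / [6];  Q = [1] / [2]
  Insert 7 (step 3): P = [5, 7] / [6];  Q = [1, 3] / [2]
  Insert 1 (step 4): P = [1, 7] / [5] / [6];  Q = [1, 3] / [2] / [4]
  Insert 4 (step 5): P = [1, 4] / [5, 7] / [6];  Q = [1, 3] / [2, 5] / [4]
  Insert 3 (step 6): P = [1, 3] / [4, 7] / [5] / [6];  Q = [1, 3] / [2, 5] / [4] / [6]
  Insert 2 (step 7): P = [1, 2] / [3, 7] / [4] / [5] / [6];  Q = [1, 3] / [2, 5] / [4] / [6] / [7]
  Insert 8 (step 8): P = [1, 2, 8] / [3, 7] / [4] / [5] / [6];  Q = [1, 3, 8] / [2, 5] / [4] / [6] / [7]
Final shape: (3, 2, 1, 1, 1).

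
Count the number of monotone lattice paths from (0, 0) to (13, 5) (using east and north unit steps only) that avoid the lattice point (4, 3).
Number of paths = 6643

Total paths from (0, 0) to (13, 5): C(18, 13) = 8568. Paths through (4, 3): (paths (0, 0) → (4, 3)) × (paths (4, 3) → (13, 5)) = C(7, 4) · C(11, 9) = 35 · 55 = 1925. Avoidance count = 8568 − 1925 = 6643.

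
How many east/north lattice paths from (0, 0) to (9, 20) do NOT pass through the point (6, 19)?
Number of paths = 9306605

Total paths from (0, 0) to (9, 20): C(29, 9) = 10015005. Paths through (6, 19): (paths (0, 0) → (6, 19)) × (paths (6, 19) → (9, 20)) = C(25, 6) · C(4, 3) = 177100 · 4 = 708400. Avoidance count = 10015005 − 708400 = 9306605.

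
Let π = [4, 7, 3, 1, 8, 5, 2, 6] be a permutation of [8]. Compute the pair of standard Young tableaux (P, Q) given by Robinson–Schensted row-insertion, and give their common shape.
P = [1, 2, 6] / [3, 5, 8] / [4, 7];  Q = [1, 2, 5] / [3, 6, 8] / [4, 7];  common shape = (3, 3, 2)

Row-insert the values π_1, π_2, … into P one at a time, bumping the leftmost entry strictly greater than the inserted value down to the next row. The recording tableau Q records, in position (i, j), the step at which that cell was added to P.
  Insert 4 (step 1): P = [4];  Q = [1]
  Insert 7 (step 2): P = [4, 7];  Q = [1, 2]
  Insert 3 (step 3): P = [3, 7] / [4];  Q = [1, 2] / [3]
  Insert 1 (step 4): P = [1, 7] / [3] / [4];  Q = [1, 2] / [3] / [4]
  Insert 8 (step 5): P = [1, 7, 8] / [3] / [4];  Q = [1, 2, 5] / [3] / [4]
  Insert 5 (step 6): P = [1, 5, 8] / [3, 7] / [4];  Q = [1, 2, 5] / [3, 6] / [4]
  Insert 2 (step 7): P = [1, 2, 8] / [3, 5] / [4, 7];  Q = [1, 2, 5] / [3, 6] / [4, 7]
  Insert 6 (step 8): P = [1, 2, 6] / [3, 5, 8] / [4, 7];  Q = [1, 2, 5] / [3, 6, 8] / [4, 7]
Final shape: (3, 3, 2).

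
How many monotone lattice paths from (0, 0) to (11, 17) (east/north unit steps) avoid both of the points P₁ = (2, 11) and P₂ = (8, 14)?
Number of paths = 14819430

Inclusion–exclusion. Total paths: C(28, 11) = 21474180. Through P₁: C(13, 2)·C(15, 9) = 390390. Through P₂: C(22, 8)·C(6, 3) = 6395400. Since P₁ is strictly southwest of P₂, a monotone path through both must visit P₁ then P₂; paths through both = C(13, 2)·C(9, 6)·C(6, 3) = 131040. Avoid both = 21474180 − 390390 − 6395400 + 131040 = 14819430.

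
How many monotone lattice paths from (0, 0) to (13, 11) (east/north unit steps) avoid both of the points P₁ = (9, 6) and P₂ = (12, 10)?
Number of paths = 922572

Inclusion–exclusion. Total paths: C(24, 13) = 2496144. Through P₁: C(15, 9)·C(9, 4) = 630630. Through P₂: C(22, 12)·C(2, 1) = 1293292. Since P₁ is strictly southwest of P₂, a monotone path through both must visit P₁ then P₂; paths through both = C(15, 9)·C(7, 3)·C(2, 1) = 350350. Avoid both = 2496144 − 630630 − 1293292 + 350350 = 922572.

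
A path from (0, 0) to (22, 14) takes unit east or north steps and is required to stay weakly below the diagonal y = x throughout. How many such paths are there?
Number of paths = 1485507600

By the reflection principle (André's argument), the number of monotone paths to (22, 14) with n ≤ m that never go above y = x is C(36, 22) − C(36, 23) = 3796297200 − 2310789600 = 1485507600.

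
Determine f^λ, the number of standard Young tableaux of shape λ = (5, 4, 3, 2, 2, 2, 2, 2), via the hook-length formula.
# SYT of shape (5, 4, 3, 2, 2, 2, 2, 2) = 434546112

Hook-length formula: f^λ = n! / Π hook(c), product over all cells c of the Young diagram. For λ = (5, 4, 3, 2, 2, 2, 2, 2), n = 22 boxes. Hook lengths by row (left-to-right, top-to-bottom): [12, 11, 5, 3, 1]; [10, 9, 3, 1]; [8, 7, 1]; [6, 5]; [5, 4]; [4, 3]; [3, 2]; [2, 1]. Product of hooks = 2586608640000. So f^λ = 22! / 2586608640000 = 1124000727777607680000 / 2586608640000 = 434546112.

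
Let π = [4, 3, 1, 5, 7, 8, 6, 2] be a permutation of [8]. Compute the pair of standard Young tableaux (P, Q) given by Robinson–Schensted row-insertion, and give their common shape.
P = [1, 2, 6, 8] / [3, 5] / [4, 7];  Q = [1, 4, 5, 6] / [2, 7] / [3, 8];  common shape = (4, 2, 2)

Row-insert the values π_1, π_2, … into P one at a time, bumping the leftmost entry strictly greater than the inserted value down to the next row. The recording tableau Q records, in position (i, j), the step at which that cell was added to P.
  Insert 4 (step 1): P = [4];  Q = [1]
  Insert 3 (step 2): P = [3] / [4];  Q = [1] / [2]
  Insert 1 (step 3): P = [1] / [3] / [4];  Q = [1] / [2] / [3]
  Insert 5 (step 4): P = [1, 5] / [3] / [4];  Q = [1, 4] / [2] / [3]
  Insert 7 (step 5): P = [1, 5, 7] / [3] / [4];  Q = [1, 4, 5] / [2] / [3]
  Insert 8 (step 6): P = [1, 5, 7, 8] / [3] / [4];  Q = [1, 4, 5, 6] / [2] / [3]
  Insert 6 (step 7): P = [1, 5, 6, 8] / [3, 7] / [4];  Q = [1, 4, 5, 6] / [2, 7] / [3]
  Insert 2 (step 8): P = [1, 2, 6, 8] / [3, 5] / [4, 7];  Q = [1, 4, 5, 6] / [2, 7] / [3, 8]
Final shape: (4, 2, 2).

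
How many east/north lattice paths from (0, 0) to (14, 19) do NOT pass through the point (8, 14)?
Number of paths = 671075460

Total paths from (0, 0) to (14, 19): C(33, 14) = 818809200. Paths through (8, 14): (paths (0, 0) → (8, 14)) × (paths (8, 14) → (14, 19)) = C(22, 8) · C(11, 6) = 319770 · 462 = 147733740. Avoidance count = 818809200 − 147733740 = 671075460.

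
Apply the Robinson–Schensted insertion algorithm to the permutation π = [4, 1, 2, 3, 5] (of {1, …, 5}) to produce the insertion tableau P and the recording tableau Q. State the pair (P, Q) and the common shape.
P = [1, 2, 3, 5] / [4];  Q = [1, 3, 4, 5] / [2];  common shape = (4, 1)

Row-insert the values π_1, π_2, … into P one at a time, bumping the leftmost entry strictly greater than the inserted value down to the next row. The recording tableau Q records, in position (i, j), the step at which that cell was added to P.
  Insert 4 (step 1): P = [4];  Q = [1]
  Insert 1 (step 2): P = [1] / [4];  Q = [1] / [2]
  Insert 2 (step 3): P = [1, 2] / [4];  Q = [1, 3] / [2]
  Insert 3 (step 4): P = [1, 2, 3] / [4];  Q = [1, 3, 4] / [2]
  Insert 5 (step 5): P = [1, 2, 3, 5] / [4];  Q = [1, 3, 4, 5] / [2]
Final shape: (4, 1).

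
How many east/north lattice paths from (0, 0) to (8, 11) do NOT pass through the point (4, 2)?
Number of paths = 64857

Total paths from (0, 0) to (8, 11): C(19, 8) = 75582. Paths through (4, 2): (paths (0, 0) → (4, 2)) × (paths (4, 2) → (8, 11)) = C(6, 4) · C(13, 4) = 15 · 715 = 10725. Avoidance count = 75582 − 10725 = 64857.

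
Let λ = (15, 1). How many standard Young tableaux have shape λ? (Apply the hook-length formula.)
# SYT of shape (15, 1) = 15

Hook-length formula: f^λ = n! / Π hook(c), product over all cells c of the Young diagram. For λ = (15, 1), n = 16 boxes. Hook lengths by row (left-to-right, top-to-bottom): [16, 14, 13, 12, 11, 10, 9, 8, 7, 6, 5, 4, 3, 2, 1]; [1]. Product of hooks = 1394852659200. So f^λ = 16! / 1394852659200 = 20922789888000 / 1394852659200 = 15.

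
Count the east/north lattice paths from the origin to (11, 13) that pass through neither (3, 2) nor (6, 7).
Number of paths = 1206252

Inclusion–exclusion. Total paths: C(24, 11) = 2496144. Through P₁: C(5, 3)·C(19, 8) = 755820. Through P₂: C(13, 6)·C(11, 5) = 792792. Since P₁ is strictly southwest of P₂, a monotone path through both must visit P₁ then P₂; paths through both = C(5, 3)·C(8, 3)·C(11, 5) = 258720. Avoid both = 2496144 − 755820 − 792792 + 258720 = 1206252.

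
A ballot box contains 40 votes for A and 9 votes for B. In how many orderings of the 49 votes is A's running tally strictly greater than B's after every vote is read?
Strict-lead orderings = 1299757646

Total orderings of the 49 votes with 40 for A: C(49, 40) = 2054455634. By the Bertrand ballot formula (Cycle Lemma / reflection principle), the number of orderings in which A is strictly ahead of B throughout is (p − q)/(p + q) · C(p + q, p) = (40 − 9)/(40 + 9) · 2054455634 = 1299757646.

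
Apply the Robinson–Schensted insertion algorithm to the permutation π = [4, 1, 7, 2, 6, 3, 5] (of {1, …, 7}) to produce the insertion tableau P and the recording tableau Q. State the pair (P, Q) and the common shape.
P = [1, 2, 3, 5] / [4, 6] / [7];  Q = [1, 3, 5, 7] / [2, 4] / [6];  common shape = (4, 2, 1)

Row-insert the values π_1, π_2, … into P one at a time, bumping the leftmost entry strictly greater than the inserted value down to the next row. The recording tableau Q records, in position (i, j), the step at which that cell was added to P.
  Insert 4 (step 1): P = [4];  Q = [1]
  Insert 1 (step 2): P = [1] / [4];  Q = [1] / [2]
  Insert 7 (step 3): P = [1, 7] / [4];  Q = [1, 3] / [2]
  Insert 2 (step 4): P = [1, 2] / [4, 7];  Q = [1, 3] / [2, 4]
  Insert 6 (step 5): P = [1, 2, 6] / [4, 7];  Q = [1, 3, 5] / [2, 4]
  Insert 3 (step 6): P = [1, 2, 3] / [4, 6] / [7];  Q = [1, 3, 5] / [2, 4] / [6]
  Insert 5 (step 7): P = [1, 2, 3, 5] / [4, 6] / [7];  Q = [1, 3, 5, 7] / [2, 4] / [6]
Final shape: (4, 2, 1).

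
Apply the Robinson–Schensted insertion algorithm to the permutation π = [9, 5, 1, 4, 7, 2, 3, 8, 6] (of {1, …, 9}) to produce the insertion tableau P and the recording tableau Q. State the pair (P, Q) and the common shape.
P = [1, 2, 3, 6] / [4, 7, 8] / [5] / [9];  Q = [1, 4, 5, 8] / [2, 7, 9] / [3] / [6];  common shape = (4, 3, 1, 1)

Row-insert the values π_1, π_2, … into P one at a time, bumping the leftmost entry strictly greater than the inserted value down to the next row. The recording tableau Q records, in position (i, j), the step at which that cell was added to P.
  Insert 9 (step 1): P = [9];  Q = [1]
  Insert 5 (step 2): P = [5] / [9];  Q = [1] / [2]
  Insert 1 (step 3): P = [1] / [5] / [9];  Q = [1] / [2] / [3]
  Insert 4 (step 4): P = [1, 4] / [5] / [9];  Q = [1, 4] / [2] / [3]
  Insert 7 (step 5): P = [1, 4, 7] / [5] / [9];  Q = [1, 4, 5] / [2] / [3]
  Insert 2 (step 6): P = [1, 2, 7] / [4] / [5] / [9];  Q = [1, 4, 5] / [2] / [3] / [6]
  Insert 3 (step 7): P = [1, 2, 3] / [4, 7] / [5] / [9];  Q = [1, 4, 5] / [2, 7] / [3] / [6]
  Insert 8 (step 8): P = [1, 2, 3, 8] / [4, 7] / [5] / [9];  Q = [1, 4, 5, 8] / [2, 7] / [3] / [6]
  Insert 6 (step 9): P = [1, 2, 3, 6] / [4, 7, 8] / [5] / [9];  Q = [1, 4, 5, 8] / [2, 7, 9] / [3] / [6]
Final shape: (4, 3, 1, 1).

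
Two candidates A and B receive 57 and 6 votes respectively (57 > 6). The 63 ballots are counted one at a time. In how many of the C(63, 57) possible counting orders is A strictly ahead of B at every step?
Strict-lead orderings = 55003517

Total orderings of the 63 votes with 57 for A: C(63, 57) = 67945521. By the Bertrand ballot formula (Cycle Lemma / reflection principle), the number of orderings in which A is strictly ahead of B throughout is (p − q)/(p + q) · C(p + q, p) = (57 − 6)/(57 + 6) · 67945521 = 55003517.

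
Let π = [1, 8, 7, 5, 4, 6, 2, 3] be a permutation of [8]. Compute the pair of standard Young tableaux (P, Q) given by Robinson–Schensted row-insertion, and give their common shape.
P = [1, 2, 3] / [4, 6] / [5] / [7] / [8];  Q = [1, 2, 6] / [3, 8] / [4] / [5] / [7];  common shape = (3, 2, 1, 1, 1)

Row-insert the values π_1, π_2, … into P one at a time, bumping the leftmost entry strictly greater than the inserted value down to the next row. The recording tableau Q records, in position (i, j), the step at which that cell was added to P.
  Insert 1 (step 1): P = [1];  Q = [1]
  Insert 8 (step 2): P = [1, 8];  Q = [1, 2]
  Insert 7 (step 3): P = [1, 7] / [8];  Q = [1, 2] / [3]
  Insert 5 (step 4): P = [1, 5] / [7] / [8];  Q = [1, 2] / [3] / [4]
  Insert 4 (step 5): P = [1, 4] / [5] / [7] / [8];  Q = [1, 2] / [3] / [4] / [5]
  Insert 6 (step 6): P = [1, 4, 6] / [5] / [7] / [8];  Q = [1, 2, 6] / [3] / [4] / [5]
  Insert 2 (step 7): P = [1, 2, 6] / [4] / [5] / [7] / [8];  Q = [1, 2, 6] / [3] / [4] / [5] / [7]
  Insert 3 (step 8): P = [1, 2, 3] / [4, 6] / [5] / [7] / [8];  Q = [1, 2, 6] / [3, 8] / [4] / [5] / [7]
Final shape: (3, 2, 1, 1, 1).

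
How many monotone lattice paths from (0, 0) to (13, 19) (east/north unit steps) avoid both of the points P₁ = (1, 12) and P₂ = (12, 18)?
Number of paths = 174053882

Inclusion–exclusion. Total paths: C(32, 13) = 347373600. Through P₁: C(13, 1)·C(19, 12) = 655044. Through P₂: C(30, 12)·C(2, 1) = 172986450. Since P₁ is strictly southwest of P₂, a monotone path through both must visit P₁ then P₂; paths through both = C(13, 1)·C(17, 11)·C(2, 1) = 321776. Avoid both = 347373600 − 655044 − 172986450 + 321776 = 174053882.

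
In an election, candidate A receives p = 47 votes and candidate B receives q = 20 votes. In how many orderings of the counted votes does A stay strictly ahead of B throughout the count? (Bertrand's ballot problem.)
Strict-lead orderings = 23358544941972240

Total orderings of the 67 votes with 47 for A: C(67, 47) = 57963796707857040. By the Bertrand ballot formula (Cycle Lemma / reflection principle), the number of orderings in which A is strictly ahead of B throughout is (p − q)/(p + q) · C(p + q, p) = (47 − 20)/(47 + 20) · 57963796707857040 = 23358544941972240.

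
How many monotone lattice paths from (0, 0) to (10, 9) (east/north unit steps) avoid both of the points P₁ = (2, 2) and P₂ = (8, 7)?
Number of paths = 31790

Inclusion–exclusion. Total paths: C(19, 10) = 92378. Through P₁: C(4, 2)·C(15, 8) = 38610. Through P₂: C(15, 8)·C(4, 2) = 38610. Since P₁ is strictly southwest of P₂, a monotone path through both must visit P₁ then P₂; paths through both = C(4, 2)·C(11, 6)·C(4, 2) = 16632. Avoid both = 92378 − 38610 − 38610 + 16632 = 31790.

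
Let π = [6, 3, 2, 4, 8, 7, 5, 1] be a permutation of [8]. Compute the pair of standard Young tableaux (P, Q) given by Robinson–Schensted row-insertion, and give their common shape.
P = [1, 4, 5] / [2, 7] / [3, 8] / [6];  Q = [1, 4, 5] / [2, 6] / [3, 7] / [8];  common shape = (3, 2, 2, 1)

Row-insert the values π_1, π_2, … into P one at a time, bumping the leftmost entry strictly greater than the inserted value down to the next row. The recording tableau Q records, in position (i, j), the step at which that cell was added to P.
  Insert 6 (step 1): P = [6];  Q = [1]
  Insert 3 (step 2): P = [3] / [6];  Q = [1] / [2]
  Insert 2 (step 3): P = [2] / [3] / [6];  Q = [1] / [2] / [3]
  Insert 4 (step 4): P = [2, 4] / [3] / [6];  Q = [1, 4] / [2] / [3]
  Insert 8 (step 5): P = [2, 4, 8] / [3] / [6];  Q = [1, 4, 5] / [2] / [3]
  Insert 7 (step 6): P = [2, 4, 7] / [3, 8] / [6];  Q = [1, 4, 5] / [2, 6] / [3]
  Insert 5 (step 7): P = [2, 4, 5] / [3, 7] / [6, 8];  Q = [1, 4, 5] / [2, 6] / [3, 7]
  Insert 1 (step 8): P = [1, 4, 5] / [2, 7] / [3, 8] / [6];  Q = [1, 4, 5] / [2, 6] / [3, 7] / [8]
Final shape: (3, 2, 2, 1).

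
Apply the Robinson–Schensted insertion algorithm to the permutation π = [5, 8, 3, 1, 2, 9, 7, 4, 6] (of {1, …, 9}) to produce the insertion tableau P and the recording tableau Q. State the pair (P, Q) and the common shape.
P = [1, 2, 4, 6] / [3, 7, 9] / [5, 8];  Q = [1, 2, 6, 9] / [3, 5, 7] / [4, 8];  common shape = (4, 3, 2)

Row-insert the values π_1, π_2, … into P one at a time, bumping the leftmost entry strictly greater than the inserted value down to the next row. The recording tableau Q records, in position (i, j), the step at which that cell was added to P.
  Insert 5 (step 1): P = [5];  Q = [1]
  Insert 8 (step 2): P = [5, 8];  Q = [1, 2]
  Insert 3 (step 3): P = [3, 8] / [5];  Q = [1, 2] / [3]
  Insert 1 (step 4): P = [1, 8] / [3] / [5];  Q = [1, 2] / [3] / [4]
  Insert 2 (step 5): P = [1, 2] / [3, 8] / [5];  Q = [1, 2] / [3, 5] / [4]
  Insert 9 (step 6): P = [1, 2, 9] / [3, 8] / [5];  Q = [1, 2, 6] / [3, 5] / [4]
  Insert 7 (step 7): P = [1, 2, 7] / [3, 8, 9] / [5];  Q = [1, 2, 6] / [3, 5, 7] / [4]
  Insert 4 (step 8): P = [1, 2, 4] / [3, 7, 9] / [5, 8];  Q = [1, 2, 6] / [3, 5, 7] / [4, 8]
  Insert 6 (step 9): P = [1, 2, 4, 6] / [3, 7, 9] / [5, 8];  Q = [1, 2, 6, 9] / [3, 5, 7] / [4, 8]
Final shape: (4, 3, 2).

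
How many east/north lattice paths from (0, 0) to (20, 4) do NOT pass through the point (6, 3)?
Number of paths = 9366

Total paths from (0, 0) to (20, 4): C(24, 20) = 10626. Paths through (6, 3): (paths (0, 0) → (6, 3)) × (paths (6, 3) → (20, 4)) = C(9, 6) · C(15, 14) = 84 · 15 = 1260. Avoidance count = 10626 − 1260 = 9366.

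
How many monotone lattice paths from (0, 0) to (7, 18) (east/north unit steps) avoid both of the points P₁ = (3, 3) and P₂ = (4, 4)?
Number of paths = 382780

Inclusion–exclusion. Total paths: C(25, 7) = 480700. Through P₁: C(6, 3)·C(19, 4) = 77520. Through P₂: C(8, 4)·C(17, 3) = 47600. Since P₁ is strictly southwest of P₂, a monotone path through both must visit P₁ then P₂; paths through both = C(6, 3)·C(2, 1)·C(17, 3) = 27200. Avoid both = 480700 − 77520 − 47600 + 27200 = 382780.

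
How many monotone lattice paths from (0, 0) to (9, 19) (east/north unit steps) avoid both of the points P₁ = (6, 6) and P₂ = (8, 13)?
Number of paths = 5197878

Inclusion–exclusion. Total paths: C(28, 9) = 6906900. Through P₁: C(12, 6)·C(16, 3) = 517440. Through P₂: C(21, 8)·C(7, 1) = 1424430. Since P₁ is strictly southwest of P₂, a monotone path through both must visit P₁ then P₂; paths through both = C(12, 6)·C(9, 2)·C(7, 1) = 232848. Avoid both = 6906900 − 517440 − 1424430 + 232848 = 5197878.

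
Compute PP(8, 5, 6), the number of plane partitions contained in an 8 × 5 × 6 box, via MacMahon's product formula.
PP(8, 5, 6) = 7997986868872

Evaluate the triple product over i = 1..8, j = 1..5, k = 1..6. The factors are (2/1) · (3/2) · (4/3) · (5/4) · (6/5) · (7/6) · (3/2) · (4/3) · … (240 factors total). The numerators and denominators telescope so the product is an integer; carrying out the multiplication exactly gives PP(8, 5, 6) = 7997986868872.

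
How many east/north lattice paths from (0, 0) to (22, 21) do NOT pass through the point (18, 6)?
Number of paths = 1051527787764

Total paths from (0, 0) to (22, 21): C(43, 22) = 1052049481860. Paths through (18, 6): (paths (0, 0) → (18, 6)) × (paths (18, 6) → (22, 21)) = C(24, 18) · C(19, 4) = 134596 · 3876 = 521694096. Avoidance count = 1052049481860 − 521694096 = 1051527787764.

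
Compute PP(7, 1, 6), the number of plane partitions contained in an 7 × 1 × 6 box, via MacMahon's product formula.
PP(7, 1, 6) = 1716

Evaluate the triple product over i = 1..7, j = 1..1, k = 1..6. The factors are (2/1) · (3/2) · (4/3) · (5/4) · (6/5) · (7/6) · (3/2) · (4/3) · … (42 factors total). The numerators and denominators telescope so the product is an integer; carrying out the multiplication exactly gives PP(7, 1, 6) = 1716.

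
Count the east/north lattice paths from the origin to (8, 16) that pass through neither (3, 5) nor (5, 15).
Number of paths = 443631

Inclusion–exclusion. Total paths: C(24, 8) = 735471. Through P₁: C(8, 3)·C(16, 5) = 244608. Through P₂: C(20, 5)·C(4, 3) = 62016. Since P₁ is strictly southwest of P₂, a monotone path through both must visit P₁ then P₂; paths through both = C(8, 3)·C(12, 2)·C(4, 3) = 14784. Avoid both = 735471 − 244608 − 62016 + 14784 = 443631.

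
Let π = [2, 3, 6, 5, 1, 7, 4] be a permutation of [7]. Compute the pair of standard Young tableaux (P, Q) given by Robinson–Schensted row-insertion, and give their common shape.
P = [1, 3, 4, 7] / [2, 5] / [6];  Q = [1, 2, 3, 6] / [4, 7] / [5];  common shape = (4, 2, 1)

Row-insert the values π_1, π_2, … into P one at a time, bumping the leftmost entry strictly greater than the inserted value down to the next row. The recording tableau Q records, in position (i, j), the step at which that cell was added to P.
  Insert 2 (step 1): P = [2];  Q = [1]
  Insert 3 (step 2): P = [2, 3];  Q = [1, 2]
  Insert 6 (step 3): P = [2, 3, 6];  Q = [1, 2, 3]
  Insert 5 (step 4): P = [2, 3, 5] / [6];  Q = [1, 2, 3] / [4]
  Insert 1 (step 5): P = [1, 3, 5] / [2] / [6];  Q = [1, 2, 3] / [4] / [5]
  Insert 7 (step 6): P = [1, 3, 5, 7] / [2] / [6];  Q = [1, 2, 3, 6] / [4] / [5]
  Insert 4 (step 7): P = [1, 3, 4, 7] / [2, 5] / [6];  Q = [1, 2, 3, 6] / [4, 7] / [5]
Final shape: (4, 2, 1).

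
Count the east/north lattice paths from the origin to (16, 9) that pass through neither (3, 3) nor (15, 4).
Number of paths = 1478639

Inclusion–exclusion. Total paths: C(25, 16) = 2042975. Through P₁: C(6, 3)·C(19, 13) = 542640. Through P₂: C(19, 15)·C(6, 1) = 23256. Since P₁ is strictly southwest of P₂, a monotone path through both must visit P₁ then P₂; paths through both = C(6, 3)·C(13, 12)·C(6, 1) = 1560. Avoid both = 2042975 − 542640 − 23256 + 1560 = 1478639.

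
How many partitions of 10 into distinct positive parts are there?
q(10) = 10

List partitions of 10 into distinct parts: 10, 9+1, 8+2, 7+3, 7+2+1, 6+4, 6+3+1, 5+4+1, 5+3+2, 4+3+2+1. There are q(10) = 10. (Euler: this equals the number of odd-part partitions of 10.)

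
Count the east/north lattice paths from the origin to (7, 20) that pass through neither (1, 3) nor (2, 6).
Number of paths = 344706

Inclusion–exclusion. Total paths: C(27, 7) = 888030. Through P₁: C(4, 1)·C(23, 6) = 403788. Through P₂: C(8, 2)·C(19, 5) = 325584. Since P₁ is strictly southwest of P₂, a monotone path through both must visit P₁ then P₂; paths through both = C(4, 1)·C(4, 1)·C(19, 5) = 186048. Avoid both = 888030 − 403788 − 325584 + 186048 = 344706.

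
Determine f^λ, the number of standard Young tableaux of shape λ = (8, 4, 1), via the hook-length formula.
# SYT of shape (8, 4, 1) = 2574

Hook-length formula: f^λ = n! / Π hook(c), product over all cells c of the Young diagram. For λ = (8, 4, 1), n = 13 boxes. Hook lengths by row (left-to-right, top-to-bottom): [10, 8, 7, 6, 4, 3, 2, 1]; [5, 3, 2, 1]; [1]. Product of hooks = 2419200. So f^λ = 13! / 2419200 = 6227020800 / 2419200 = 2574.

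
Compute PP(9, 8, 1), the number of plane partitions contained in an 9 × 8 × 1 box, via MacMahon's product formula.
PP(9, 8, 1) = 24310

Evaluate the triple product over i = 1..9, j = 1..8, k = 1..1. The factors are (2/1) · (3/2) · (4/3) · (5/4) · (6/5) · (7/6) · (8/7) · (9/8) · … (72 factors total). The numerators and denominators telescope so the product is an integer; carrying out the multiplication exactly gives PP(9, 8, 1) = 24310.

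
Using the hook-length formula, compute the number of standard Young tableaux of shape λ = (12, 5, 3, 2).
# SYT of shape (12, 5, 3, 2) = 121938960

Hook-length formula: f^λ = n! / Π hook(c), product over all cells c of the Young diagram. For λ = (12, 5, 3, 2), n = 22 boxes. Hook lengths by row (left-to-right, top-to-bottom): [15, 14, 12, 10, 9, 7, 6, 5, 4, 3, 2, 1]; [7, 6, 4, 2, 1]; [4, 3, 1]; [2, 1]. Product of hooks = 9217732608000. So f^λ = 22! / 9217732608000 = 1124000727777607680000 / 9217732608000 = 121938960.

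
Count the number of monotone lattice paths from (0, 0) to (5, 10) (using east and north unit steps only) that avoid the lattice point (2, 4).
Number of paths = 1743

Total paths from (0, 0) to (5, 10): C(15, 5) = 3003. Paths through (2, 4): (paths (0, 0) → (2, 4)) × (paths (2, 4) → (5, 10)) = C(6, 2) · C(9, 3) = 15 · 84 = 1260. Avoidance count = 3003 − 1260 = 1743.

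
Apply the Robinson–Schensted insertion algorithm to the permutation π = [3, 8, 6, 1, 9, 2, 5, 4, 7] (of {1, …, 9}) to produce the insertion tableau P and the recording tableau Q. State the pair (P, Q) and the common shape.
P = [1, 2, 4, 7] / [3, 5, 9] / [6] / [8];  Q = [1, 2, 5, 9] / [3, 6, 7] / [4] / [8];  common shape = (4, 3, 1, 1)

Row-insert the values π_1, π_2, … into P one at a time, bumping the leftmost entry strictly greater than the inserted value down to the next row. The recording tableau Q records, in position (i, j), the step at which that cell was added to P.
  Insert 3 (step 1): P = [3];  Q = [1]
  Insert 8 (step 2): P = [3, 8];  Q = [1, 2]
  Insert 6 (step 3): P = [3, 6] / [8];  Q = [1, 2] / [3]
  Insert 1 (step 4): P = [1, 6] / [3] / [8];  Q = [1, 2] / [3] / [4]
  Insert 9 (step 5): P = [1, 6, 9] / [3] / [8];  Q = [1, 2, 5] / [3] / [4]
  Insert 2 (step 6): P = [1, 2, 9] / [3, 6] / [8];  Q = [1, 2, 5] / [3, 6] / [4]
  Insert 5 (step 7): P = [1, 2, 5] / [3, 6, 9] / [8];  Q = [1, 2, 5] / [3, 6, 7] / [4]
  Insert 4 (step 8): P = [1, 2, 4] / [3, 5, 9] / [6] / [8];  Q = [1, 2, 5] / [3, 6, 7] / [4] / [8]
  Insert 7 (step 9): P = [1, 2, 4, 7] / [3, 5, 9] / [6] / [8];  Q = [1, 2, 5, 9] / [3, 6, 7] / [4] / [8]
Final shape: (4, 3, 1, 1).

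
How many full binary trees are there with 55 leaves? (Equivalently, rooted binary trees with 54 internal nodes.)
C_54 = 451959718027953471447609509424

These full binary trees are counted by the Catalan number C_n = (1/(n + 1)) · C(2n, n). For n = 54: C_54 = (1/55) · C(108, 54) = 24857784491537440929618523018320/55 = 451959718027953471447609509424.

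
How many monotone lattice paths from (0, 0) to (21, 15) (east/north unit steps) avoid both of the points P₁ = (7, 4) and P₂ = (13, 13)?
Number of paths = 3703257810

Inclusion–exclusion. Total paths: C(36, 21) = 5567902560. Through P₁: C(11, 7)·C(25, 14) = 1470942000. Through P₂: C(26, 13)·C(10, 8) = 468027000. Since P₁ is strictly southwest of P₂, a monotone path through both must visit P₁ then P₂; paths through both = C(11, 7)·C(15, 6)·C(10, 8) = 74324250. Avoid both = 5567902560 − 1470942000 − 468027000 + 74324250 = 3703257810.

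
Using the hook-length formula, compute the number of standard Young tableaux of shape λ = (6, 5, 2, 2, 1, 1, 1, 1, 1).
# SYT of shape (6, 5, 2, 2, 1, 1, 1, 1, 1) = 62355150

Hook-length formula: f^λ = n! / Π hook(c), product over all cells c of the Young diagram. For λ = (6, 5, 2, 2, 1, 1, 1, 1, 1), n = 20 boxes. Hook lengths by row (left-to-right, top-to-bottom): [14, 8, 5, 4, 3, 1]; [12, 6, 3, 2, 1]; [8, 2]; [7, 1]; [5]; [4]; [3]; [2]; [1]. Product of hooks = 39016857600. So f^λ = 20! / 39016857600 = 2432902008176640000 / 39016857600 = 62355150.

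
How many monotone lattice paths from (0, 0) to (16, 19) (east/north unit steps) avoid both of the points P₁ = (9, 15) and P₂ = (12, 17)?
Number of paths = 3046139205

Inclusion–exclusion. Total paths: C(35, 16) = 4059928950. Through P₁: C(24, 9)·C(11, 7) = 431476320. Through P₂: C(29, 12)·C(6, 4) = 778439025. Since P₁ is strictly southwest of P₂, a monotone path through both must visit P₁ then P₂; paths through both = C(24, 9)·C(5, 3)·C(6, 4) = 196125600. Avoid both = 4059928950 − 431476320 − 778439025 + 196125600 = 3046139205.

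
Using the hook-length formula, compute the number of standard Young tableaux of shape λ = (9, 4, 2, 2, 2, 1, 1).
# SYT of shape (9, 4, 2, 2, 2, 1, 1) = 271591320

Hook-length formula: f^λ = n! / Π hook(c), product over all cells c of the Young diagram. For λ = (9, 4, 2, 2, 2, 1, 1), n = 21 boxes. Hook lengths by row (left-to-right, top-to-bottom): [15, 12, 8, 7, 5, 4, 3, 2, 1]; [9, 6, 2, 1]; [6, 3]; [5, 2]; [4, 1]; [2]; [1]. Product of hooks = 188116992000. So f^λ = 21! / 188116992000 = 51090942171709440000 / 188116992000 = 271591320.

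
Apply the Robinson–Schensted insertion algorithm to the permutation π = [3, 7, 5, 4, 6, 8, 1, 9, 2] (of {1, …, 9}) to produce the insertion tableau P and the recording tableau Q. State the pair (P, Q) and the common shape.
P = [1, 2, 6, 8, 9] / [3, 4] / [5] / [7];  Q = [1, 2, 5, 6, 8] / [3, 9] / [4] / [7];  common shape = (5, 2, 1, 1)

Row-insert the values π_1, π_2, … into P one at a time, bumping the leftmost entry strictly greater than the inserted value down to the next row. The recording tableau Q records, in position (i, j), the step at which that cell was added to P.
  Insert 3 (step 1): P = [3];  Q = [1]
  Insert 7 (step 2): P = [3, 7];  Q = [1, 2]
  Insert 5 (step 3): P = [3, 5] / [7];  Q = [1, 2] / [3]
  Insert 4 (step 4): P = [3, 4] / [5] / [7];  Q = [1, 2] / [3] / [4]
  Insert 6 (step 5): P = [3, 4, 6] / [5] / [7];  Q = [1, 2, 5] / [3] / [4]
  Insert 8 (step 6): P = [3, 4, 6, 8] / [5] / [7];  Q = [1, 2, 5, 6] / [3] / [4]
  Insert 1 (step 7): P = [1, 4, 6, 8] / [3] / [5] / [7];  Q = [1, 2, 5, 6] / [3] / [4] / [7]
  Insert 9 (step 8): P = [1, 4, 6, 8, 9] / [3] / [5] / [7];  Q = [1, 2, 5, 6, 8] / [3] / [4] / [7]
  Insert 2 (step 9): P = [1, 2, 6, 8, 9] / [3, 4] / [5] / [7];  Q = [1, 2, 5, 6, 8] / [3, 9] / [4] / [7]
Final shape: (5, 2, 1, 1).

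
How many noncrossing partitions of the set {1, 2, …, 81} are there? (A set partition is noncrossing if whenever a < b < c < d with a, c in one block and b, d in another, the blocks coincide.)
C_81 = 4462290049988320482463241297506133183499654740

These noncrossing partitions are counted by the Catalan number C_n = (1/(n + 1)) · C(2n, n). For n = 81: C_81 = (1/82) · C(162, 81) = 365907784099042279561985786395502921046971688680/82 = 4462290049988320482463241297506133183499654740.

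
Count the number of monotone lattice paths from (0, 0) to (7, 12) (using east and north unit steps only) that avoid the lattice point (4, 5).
Number of paths = 35268

Total paths from (0, 0) to (7, 12): C(19, 7) = 50388. Paths through (4, 5): (paths (0, 0) → (4, 5)) × (paths (4, 5) → (7, 12)) = C(9, 4) · C(10, 3) = 126 · 120 = 15120. Avoidance count = 50388 − 15120 = 35268.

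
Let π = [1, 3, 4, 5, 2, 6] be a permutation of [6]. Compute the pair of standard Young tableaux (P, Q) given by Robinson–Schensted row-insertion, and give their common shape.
P = [1, 2, 4, 5, 6] / [3];  Q = [1, 2, 3, 4, 6] / [5];  common shape = (5, 1)

Row-insert the values π_1, π_2, … into P one at a time, bumping the leftmost entry strictly greater than the inserted value down to the next row. The recording tableau Q records, in position (i, j), the step at which that cell was added to P.
  Insert 1 (step 1): P = [1];  Q = [1]
  Insert 3 (step 2): P = [1, 3];  Q = [1, 2]
  Insert 4 (step 3): P = [1, 3, 4];  Q = [1, 2, 3]
  Insert 5 (step 4): P = [1, 3, 4, 5];  Q = [1, 2, 3, 4]
  Insert 2 (step 5): P = [1, 2, 4, 5] / [3];  Q = [1, 2, 3, 4] / [5]
  Insert 6 (step 6): P = [1, 2, 4, 5, 6] / [3];  Q = [1, 2, 3, 4, 6] / [5]
Final shape: (5, 1).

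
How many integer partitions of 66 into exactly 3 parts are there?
p(66, 3 parts) = 363

Partitions of n into exactly k parts are in bijection with partitions of n − k into at most k parts (subtract 1 from each part). So p(66, exactly 3) = p(63, parts ≤ 3). Computing via the recurrence p(m, j) = p(m, j−1) + p(m−j, j) gives 363.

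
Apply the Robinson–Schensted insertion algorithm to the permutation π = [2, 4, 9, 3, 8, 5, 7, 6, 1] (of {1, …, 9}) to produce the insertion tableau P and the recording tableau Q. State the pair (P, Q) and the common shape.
P = [1, 3, 5, 6] / [2, 7] / [4] / [8] / [9];  Q = [1, 2, 3, 7] / [4, 5] / [6] / [8] / [9];  common shape = (4, 2, 1, 1, 1)

Row-insert the values π_1, π_2, … into P one at a time, bumping the leftmost entry strictly greater than the inserted value down to the next row. The recording tableau Q records, in position (i, j), the step at which that cell was added to P.
  Insert 2 (step 1): P = [2];  Q = [1]
  Insert 4 (step 2): P = [2, 4];  Q = [1, 2]
  Insert 9 (step 3): P = [2, 4, 9];  Q = [1, 2, 3]
  Insert 3 (step 4): P = [2, 3, 9] / [4];  Q = [1, 2, 3] / [4]
  Insert 8 (step 5): P = [2, 3, 8] / [4, 9];  Q = [1, 2, 3] / [4, 5]
  Insert 5 (step 6): P = [2, 3, 5] / [4, 8] / [9];  Q = [1, 2, 3] / [4, 5] / [6]
  Insert 7 (step 7): P = [2, 3, 5, 7] / [4, 8] / [9];  Q = [1, 2, 3, 7] / [4, 5] / [6]
  Insert 6 (step 8): P = [2, 3, 5, 6] / [4, 7] / [8] / [9];  Q = [1, 2, 3, 7] / [4, 5] / [6] / [8]
  Insert 1 (step 9): P = [1, 3, 5, 6] / [2, 7] / [4] / [8] / [9];  Q = [1, 2, 3, 7] / [4, 5] / [6] / [8] / [9]
Final shape: (4, 2, 1, 1, 1).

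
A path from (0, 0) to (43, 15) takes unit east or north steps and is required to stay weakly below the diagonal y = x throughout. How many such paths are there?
Number of paths = 19609685422740

By the reflection principle (André's argument), the number of monotone paths to (43, 15) with n ≤ m that never go above y = x is C(58, 43) − C(58, 44) = 29752626158640 − 10142940735900 = 19609685422740.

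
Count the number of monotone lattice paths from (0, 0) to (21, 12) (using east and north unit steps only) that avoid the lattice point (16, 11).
Number of paths = 276589950

Total paths from (0, 0) to (21, 12): C(33, 21) = 354817320. Paths through (16, 11): (paths (0, 0) → (16, 11)) × (paths (16, 11) → (21, 12)) = C(27, 16) · C(6, 5) = 13037895 · 6 = 78227370. Avoidance count = 354817320 − 78227370 = 276589950.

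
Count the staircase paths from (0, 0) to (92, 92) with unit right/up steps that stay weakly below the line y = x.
C_92 = 15487357822491889407128326963778343232013931127835600

These NE paths below the diagonal are counted by the Catalan number C_n = (1/(n + 1)) · C(2n, n). For n = 92: C_92 = (1/93) · C(184, 92) = 1440324277491745714862934407631385920577295594888710800/93 = 15487357822491889407128326963778343232013931127835600.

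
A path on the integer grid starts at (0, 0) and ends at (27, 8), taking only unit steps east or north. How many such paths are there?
Number of paths = 23535820

A monotone lattice path from (0, 0) to (27, 8) consists of 27 east steps and 8 north steps in some order, so it is determined by which 27 of the 35 steps are east. The count is C(35, 27) = 23535820.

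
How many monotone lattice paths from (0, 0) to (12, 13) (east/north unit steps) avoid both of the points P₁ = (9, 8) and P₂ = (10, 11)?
Number of paths = 2306084

Inclusion–exclusion. Total paths: C(25, 12) = 5200300. Through P₁: C(17, 9)·C(8, 3) = 1361360. Through P₂: C(21, 10)·C(4, 2) = 2116296. Since P₁ is strictly southwest of P₂, a monotone path through both must visit P₁ then P₂; paths through both = C(17, 9)·C(4, 1)·C(4, 2) = 583440. Avoid both = 5200300 − 1361360 − 2116296 + 583440 = 2306084.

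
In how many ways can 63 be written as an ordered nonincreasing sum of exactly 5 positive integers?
p(63, 5 parts) = 6351

Partitions of n into exactly k parts are in bijection with partitions of n − k into at most k parts (subtract 1 from each part). So p(63, exactly 5) = p(58, parts ≤ 5). Computing via the recurrence p(m, j) = p(m, j−1) + p(m−j, j) gives 6351.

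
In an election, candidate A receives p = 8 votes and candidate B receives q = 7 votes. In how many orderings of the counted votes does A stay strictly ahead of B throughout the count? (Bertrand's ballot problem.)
Strict-lead orderings = 429

Total orderings of the 15 votes with 8 for A: C(15, 8) = 6435. By the Bertrand ballot formula (Cycle Lemma / reflection principle), the number of orderings in which A is strictly ahead of B throughout is (p − q)/(p + q) · C(p + q, p) = (8 − 7)/(8 + 7) · 6435 = 429.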